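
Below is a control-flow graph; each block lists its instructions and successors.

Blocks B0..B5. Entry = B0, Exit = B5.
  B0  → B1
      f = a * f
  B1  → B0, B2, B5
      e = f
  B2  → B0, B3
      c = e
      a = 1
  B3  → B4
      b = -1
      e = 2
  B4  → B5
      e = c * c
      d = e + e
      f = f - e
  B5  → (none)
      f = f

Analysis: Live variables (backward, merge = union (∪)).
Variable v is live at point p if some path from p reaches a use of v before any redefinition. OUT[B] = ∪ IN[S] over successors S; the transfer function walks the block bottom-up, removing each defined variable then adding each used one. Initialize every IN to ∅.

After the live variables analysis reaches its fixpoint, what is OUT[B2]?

Answer: {a, c, f}

Derivation:
Converged values:
  B0:  IN={a, f}  OUT={a, f}
  B1:  IN={a, f}  OUT={a, e, f}
  B2:  IN={e, f}  OUT={a, c, f}
  B3:  IN={c, f}  OUT={c, f}
  B4:  IN={c, f}  OUT={f}
  B5:  IN={f}  OUT={}

Merge at B2: OUT[B2] = IN[B0] ⊔ IN[B3] = {a, c, f}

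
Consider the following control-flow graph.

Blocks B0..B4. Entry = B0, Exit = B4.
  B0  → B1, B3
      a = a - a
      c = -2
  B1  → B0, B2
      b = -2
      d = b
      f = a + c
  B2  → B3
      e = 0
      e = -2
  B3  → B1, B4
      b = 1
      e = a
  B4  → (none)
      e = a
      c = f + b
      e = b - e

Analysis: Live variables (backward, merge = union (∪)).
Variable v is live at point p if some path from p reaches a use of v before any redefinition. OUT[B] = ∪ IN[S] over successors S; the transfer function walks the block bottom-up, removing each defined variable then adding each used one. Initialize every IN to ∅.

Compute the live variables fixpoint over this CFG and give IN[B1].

Answer: {a, c}

Trace:
Per-block solution:
  B0: | IN={a, f} | OUT={a, c, f}
  B1: | IN={a, c} | OUT={a, c, f}
  B2: | IN={a, c, f} | OUT={a, c, f}
  B3: | IN={a, c, f} | OUT={a, b, c, f}
  B4: | IN={a, b, f} | OUT={}

Merge at B1: OUT[B1] = IN[B0] ⊔ IN[B2] = {a, c, f}
Applying B1's transfer function to that OUT value gives IN[B1] (row B1 above).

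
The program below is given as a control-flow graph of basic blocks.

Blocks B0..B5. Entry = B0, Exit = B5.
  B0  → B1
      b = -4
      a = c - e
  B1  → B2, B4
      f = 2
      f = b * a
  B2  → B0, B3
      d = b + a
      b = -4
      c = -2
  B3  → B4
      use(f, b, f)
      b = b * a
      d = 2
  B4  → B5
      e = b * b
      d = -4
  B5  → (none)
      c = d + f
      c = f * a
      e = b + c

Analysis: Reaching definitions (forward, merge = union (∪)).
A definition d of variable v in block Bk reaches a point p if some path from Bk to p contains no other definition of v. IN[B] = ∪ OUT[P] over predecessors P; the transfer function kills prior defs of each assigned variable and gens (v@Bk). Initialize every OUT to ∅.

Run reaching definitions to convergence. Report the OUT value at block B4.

Answer: {a@B0, b@B0, b@B3, c@B2, d@B4, e@B4, f@B1}

Working:
Fixpoint table:
  B0:   IN={a@B0, b@B2, c@B2, d@B2, f@B1}   OUT={a@B0, b@B0, c@B2, d@B2, f@B1}
  B1:   IN={a@B0, b@B0, c@B2, d@B2, f@B1}   OUT={a@B0, b@B0, c@B2, d@B2, f@B1}
  B2:   IN={a@B0, b@B0, c@B2, d@B2, f@B1}   OUT={a@B0, b@B2, c@B2, d@B2, f@B1}
  B3:   IN={a@B0, b@B2, c@B2, d@B2, f@B1}   OUT={a@B0, b@B3, c@B2, d@B3, f@B1}
  B4:   IN={a@B0, b@B0, b@B3, c@B2, d@B2, d@B3, f@B1}   OUT={a@B0, b@B0, b@B3, c@B2, d@B4, e@B4, f@B1}
  B5:   IN={a@B0, b@B0, b@B3, c@B2, d@B4, e@B4, f@B1}   OUT={a@B0, b@B0, b@B3, c@B5, d@B4, e@B5, f@B1}

Merge at B4: IN[B4] = OUT[B1] ⊔ OUT[B3] = {a@B0, b@B0, b@B3, c@B2, d@B2, d@B3, f@B1}
Applying B4's transfer function to that IN value gives OUT[B4] (row B4 above).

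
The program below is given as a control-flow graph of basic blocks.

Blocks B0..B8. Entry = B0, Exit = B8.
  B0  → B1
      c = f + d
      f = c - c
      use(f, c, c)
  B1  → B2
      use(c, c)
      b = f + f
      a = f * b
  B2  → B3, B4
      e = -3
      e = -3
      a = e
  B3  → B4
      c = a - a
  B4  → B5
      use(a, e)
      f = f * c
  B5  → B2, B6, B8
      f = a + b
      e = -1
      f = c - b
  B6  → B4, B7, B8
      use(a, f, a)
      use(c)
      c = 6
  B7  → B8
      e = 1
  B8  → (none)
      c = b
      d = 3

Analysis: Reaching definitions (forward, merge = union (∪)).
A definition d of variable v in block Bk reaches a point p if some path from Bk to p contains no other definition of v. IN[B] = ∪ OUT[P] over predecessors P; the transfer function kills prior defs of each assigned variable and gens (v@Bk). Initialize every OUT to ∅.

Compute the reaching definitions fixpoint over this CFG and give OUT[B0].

Per-block solution:
  B0:  IN={}  OUT={c@B0, f@B0}
  B1:  IN={c@B0, f@B0}  OUT={a@B1, b@B1, c@B0, f@B0}
  B2:  IN={a@B1, a@B2, b@B1, c@B0, c@B3, c@B6, e@B5, f@B0, f@B5}  OUT={a@B2, b@B1, c@B0, c@B3, c@B6, e@B2, f@B0, f@B5}
  B3:  IN={a@B2, b@B1, c@B0, c@B3, c@B6, e@B2, f@B0, f@B5}  OUT={a@B2, b@B1, c@B3, e@B2, f@B0, f@B5}
  B4:  IN={a@B2, b@B1, c@B0, c@B3, c@B6, e@B2, e@B5, f@B0, f@B5}  OUT={a@B2, b@B1, c@B0, c@B3, c@B6, e@B2, e@B5, f@B4}
  B5:  IN={a@B2, b@B1, c@B0, c@B3, c@B6, e@B2, e@B5, f@B4}  OUT={a@B2, b@B1, c@B0, c@B3, c@B6, e@B5, f@B5}
  B6:  IN={a@B2, b@B1, c@B0, c@B3, c@B6, e@B5, f@B5}  OUT={a@B2, b@B1, c@B6, e@B5, f@B5}
  B7:  IN={a@B2, b@B1, c@B6, e@B5, f@B5}  OUT={a@B2, b@B1, c@B6, e@B7, f@B5}
  B8:  IN={a@B2, b@B1, c@B0, c@B3, c@B6, e@B5, e@B7, f@B5}  OUT={a@B2, b@B1, c@B8, d@B8, e@B5, e@B7, f@B5}

B0 is the boundary node: IN[B0] = {}
Applying B0's transfer function to that IN value gives OUT[B0] (row B0 above).

Answer: {c@B0, f@B0}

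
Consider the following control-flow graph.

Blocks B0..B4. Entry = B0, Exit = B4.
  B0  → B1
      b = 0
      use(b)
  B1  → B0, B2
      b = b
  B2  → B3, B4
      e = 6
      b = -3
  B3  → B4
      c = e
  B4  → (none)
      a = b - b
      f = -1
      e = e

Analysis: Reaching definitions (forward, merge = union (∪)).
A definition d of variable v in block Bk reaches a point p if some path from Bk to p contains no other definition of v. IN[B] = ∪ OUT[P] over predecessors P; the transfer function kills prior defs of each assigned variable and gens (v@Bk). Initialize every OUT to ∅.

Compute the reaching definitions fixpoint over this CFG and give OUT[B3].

Converged values:
  B0:  IN={b@B1}  OUT={b@B0}
  B1:  IN={b@B0}  OUT={b@B1}
  B2:  IN={b@B1}  OUT={b@B2, e@B2}
  B3:  IN={b@B2, e@B2}  OUT={b@B2, c@B3, e@B2}
  B4:  IN={b@B2, c@B3, e@B2}  OUT={a@B4, b@B2, c@B3, e@B4, f@B4}

Merge at B3: IN[B3] = OUT[B2] = {b@B2, e@B2}
Applying B3's transfer function to that IN value gives OUT[B3] (row B3 above).

Answer: {b@B2, c@B3, e@B2}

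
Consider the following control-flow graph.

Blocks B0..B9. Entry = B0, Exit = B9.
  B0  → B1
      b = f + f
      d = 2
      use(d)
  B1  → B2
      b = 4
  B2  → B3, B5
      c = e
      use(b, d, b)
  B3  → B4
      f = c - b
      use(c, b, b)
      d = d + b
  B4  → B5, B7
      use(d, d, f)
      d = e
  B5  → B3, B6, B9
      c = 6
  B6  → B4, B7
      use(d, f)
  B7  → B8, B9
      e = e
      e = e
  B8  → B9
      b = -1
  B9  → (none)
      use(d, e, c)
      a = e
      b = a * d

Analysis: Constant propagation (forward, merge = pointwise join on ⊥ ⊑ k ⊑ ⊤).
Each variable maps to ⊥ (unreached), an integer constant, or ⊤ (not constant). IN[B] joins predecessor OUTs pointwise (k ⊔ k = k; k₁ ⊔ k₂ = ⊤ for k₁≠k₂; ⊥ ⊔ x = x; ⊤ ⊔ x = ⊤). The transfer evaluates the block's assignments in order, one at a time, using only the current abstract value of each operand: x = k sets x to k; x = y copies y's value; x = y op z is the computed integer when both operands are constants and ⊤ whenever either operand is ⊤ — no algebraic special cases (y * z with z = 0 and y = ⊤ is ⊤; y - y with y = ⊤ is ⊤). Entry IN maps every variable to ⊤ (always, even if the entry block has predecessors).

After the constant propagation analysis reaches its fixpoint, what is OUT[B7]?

Answer: {a: ⊤, b: 4, c: ⊤, d: ⊤, e: ⊤, f: ⊤}

Derivation:
Per-block solution:
  B0:  IN=(all ⊤)  OUT={d:2; rest ⊤}
  B1:  IN={d:2; rest ⊤}  OUT={b:4, d:2; rest ⊤}
  B2:  IN={b:4, d:2; rest ⊤}  OUT={b:4, d:2; rest ⊤}
  B3:  IN={b:4; rest ⊤}  OUT={b:4; rest ⊤}
  B4:  IN={b:4; rest ⊤}  OUT={b:4; rest ⊤}
  B5:  IN={b:4; rest ⊤}  OUT={b:4, c:6; rest ⊤}
  B6:  IN={b:4, c:6; rest ⊤}  OUT={b:4, c:6; rest ⊤}
  B7:  IN={b:4; rest ⊤}  OUT={b:4; rest ⊤}
  B8:  IN={b:4; rest ⊤}  OUT={b:-1; rest ⊤}
  B9:  IN=(all ⊤)  OUT=(all ⊤)

Merge at B7: IN[B7] = OUT[B4] ⊔ OUT[B6] = {a: ⊤, b: 4, c: ⊤, d: ⊤, e: ⊤, f: ⊤}
Applying B7's transfer function to that IN value gives OUT[B7] (row B7 above).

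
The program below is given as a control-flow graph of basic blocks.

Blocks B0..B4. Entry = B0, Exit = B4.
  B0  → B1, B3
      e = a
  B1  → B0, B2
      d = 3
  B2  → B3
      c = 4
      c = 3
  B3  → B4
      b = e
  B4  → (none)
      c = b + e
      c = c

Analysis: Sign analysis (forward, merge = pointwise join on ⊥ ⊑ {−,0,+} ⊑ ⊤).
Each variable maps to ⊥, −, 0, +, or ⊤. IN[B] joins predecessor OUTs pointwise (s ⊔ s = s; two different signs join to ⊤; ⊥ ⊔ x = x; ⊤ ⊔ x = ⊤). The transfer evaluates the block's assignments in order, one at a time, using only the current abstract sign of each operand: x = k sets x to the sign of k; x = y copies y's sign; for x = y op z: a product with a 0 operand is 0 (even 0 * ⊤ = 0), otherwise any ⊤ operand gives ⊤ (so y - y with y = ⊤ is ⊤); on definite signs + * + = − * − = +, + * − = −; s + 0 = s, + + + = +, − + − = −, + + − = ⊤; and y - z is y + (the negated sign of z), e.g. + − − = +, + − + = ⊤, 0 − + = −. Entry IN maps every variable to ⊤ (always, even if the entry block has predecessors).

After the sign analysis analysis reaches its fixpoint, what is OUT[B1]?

Per-block solution:
  B0:   IN=(all ⊤)   OUT=(all ⊤)
  B1:   IN=(all ⊤)   OUT={d:+; rest ⊤}
  B2:   IN={d:+; rest ⊤}   OUT={c:+, d:+; rest ⊤}
  B3:   IN=(all ⊤)   OUT=(all ⊤)
  B4:   IN=(all ⊤)   OUT=(all ⊤)

Merge at B1: IN[B1] = OUT[B0] = {a: ⊤, b: ⊤, c: ⊤, d: ⊤, e: ⊤, f: ⊤}
Applying B1's transfer function to that IN value gives OUT[B1] (row B1 above).

Answer: {a: ⊤, b: ⊤, c: ⊤, d: +, e: ⊤, f: ⊤}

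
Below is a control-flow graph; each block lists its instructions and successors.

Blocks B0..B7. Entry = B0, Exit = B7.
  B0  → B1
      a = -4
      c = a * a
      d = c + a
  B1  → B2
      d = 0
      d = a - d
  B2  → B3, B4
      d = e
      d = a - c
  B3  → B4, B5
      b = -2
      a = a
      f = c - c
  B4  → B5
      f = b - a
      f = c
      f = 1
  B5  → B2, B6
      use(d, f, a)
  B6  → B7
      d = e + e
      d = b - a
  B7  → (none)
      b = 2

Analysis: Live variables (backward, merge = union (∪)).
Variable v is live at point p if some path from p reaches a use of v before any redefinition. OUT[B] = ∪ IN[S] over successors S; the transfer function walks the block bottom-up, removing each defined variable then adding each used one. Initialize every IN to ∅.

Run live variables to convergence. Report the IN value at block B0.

Answer: {b, e}

Working:
Per-block solution:
  B0:   IN={b, e}   OUT={a, b, c, e}
  B1:   IN={a, b, c, e}   OUT={a, b, c, e}
  B2:   IN={a, b, c, e}   OUT={a, b, c, d, e}
  B3:   IN={a, c, d, e}   OUT={a, b, c, d, e, f}
  B4:   IN={a, b, c, d, e}   OUT={a, b, c, d, e, f}
  B5:   IN={a, b, c, d, e, f}   OUT={a, b, c, e}
  B6:   IN={a, b, e}   OUT={}
  B7:   IN={}   OUT={}

Merge at B0: OUT[B0] = IN[B1] = {a, b, c, e}
Applying B0's transfer function to that OUT value gives IN[B0] (row B0 above).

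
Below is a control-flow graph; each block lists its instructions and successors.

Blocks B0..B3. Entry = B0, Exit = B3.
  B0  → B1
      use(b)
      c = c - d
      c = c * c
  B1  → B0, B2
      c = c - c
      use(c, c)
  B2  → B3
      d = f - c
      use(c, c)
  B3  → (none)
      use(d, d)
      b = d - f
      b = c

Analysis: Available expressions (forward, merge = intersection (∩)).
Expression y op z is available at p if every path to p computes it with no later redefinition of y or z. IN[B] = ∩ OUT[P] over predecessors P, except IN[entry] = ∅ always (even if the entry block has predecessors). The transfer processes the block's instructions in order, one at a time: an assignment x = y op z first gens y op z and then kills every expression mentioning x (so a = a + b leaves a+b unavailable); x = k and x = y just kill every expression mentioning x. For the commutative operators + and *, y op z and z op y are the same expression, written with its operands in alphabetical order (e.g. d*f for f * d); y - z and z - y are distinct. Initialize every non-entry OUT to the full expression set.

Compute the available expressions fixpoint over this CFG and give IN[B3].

Per-block solution:
  B0:  IN={}  OUT={}
  B1:  IN={}  OUT={}
  B2:  IN={}  OUT={f-c}
  B3:  IN={f-c}  OUT={d-f, f-c}

Merge at B3: IN[B3] = OUT[B2] = {f-c}

Answer: {f-c}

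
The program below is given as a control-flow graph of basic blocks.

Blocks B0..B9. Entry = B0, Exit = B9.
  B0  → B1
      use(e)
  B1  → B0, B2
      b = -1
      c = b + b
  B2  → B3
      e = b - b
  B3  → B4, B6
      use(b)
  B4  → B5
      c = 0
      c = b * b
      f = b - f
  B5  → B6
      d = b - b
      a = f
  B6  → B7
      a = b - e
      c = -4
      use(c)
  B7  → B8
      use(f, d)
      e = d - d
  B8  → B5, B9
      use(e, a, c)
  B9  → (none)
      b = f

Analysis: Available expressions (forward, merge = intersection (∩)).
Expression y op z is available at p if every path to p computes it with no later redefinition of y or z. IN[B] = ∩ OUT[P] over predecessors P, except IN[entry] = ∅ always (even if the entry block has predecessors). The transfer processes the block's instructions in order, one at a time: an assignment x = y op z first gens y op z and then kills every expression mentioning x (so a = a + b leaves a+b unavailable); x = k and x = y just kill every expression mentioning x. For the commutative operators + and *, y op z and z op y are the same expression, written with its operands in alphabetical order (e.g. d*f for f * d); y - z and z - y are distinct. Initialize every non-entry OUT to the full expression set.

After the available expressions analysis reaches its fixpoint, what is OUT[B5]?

Answer: {b+b, b-b}

Derivation:
Converged values:
  B0: | IN={} | OUT={}
  B1: | IN={} | OUT={b+b}
  B2: | IN={b+b} | OUT={b+b, b-b}
  B3: | IN={b+b, b-b} | OUT={b+b, b-b}
  B4: | IN={b+b, b-b} | OUT={b*b, b+b, b-b}
  B5: | IN={b+b, b-b} | OUT={b+b, b-b}
  B6: | IN={b+b, b-b} | OUT={b+b, b-b, b-e}
  B7: | IN={b+b, b-b, b-e} | OUT={b+b, b-b, d-d}
  B8: | IN={b+b, b-b, d-d} | OUT={b+b, b-b, d-d}
  B9: | IN={b+b, b-b, d-d} | OUT={d-d}

Merge at B5: IN[B5] = OUT[B4] ∩ OUT[B8] = {b+b, b-b}
Applying B5's transfer function to that IN value gives OUT[B5] (row B5 above).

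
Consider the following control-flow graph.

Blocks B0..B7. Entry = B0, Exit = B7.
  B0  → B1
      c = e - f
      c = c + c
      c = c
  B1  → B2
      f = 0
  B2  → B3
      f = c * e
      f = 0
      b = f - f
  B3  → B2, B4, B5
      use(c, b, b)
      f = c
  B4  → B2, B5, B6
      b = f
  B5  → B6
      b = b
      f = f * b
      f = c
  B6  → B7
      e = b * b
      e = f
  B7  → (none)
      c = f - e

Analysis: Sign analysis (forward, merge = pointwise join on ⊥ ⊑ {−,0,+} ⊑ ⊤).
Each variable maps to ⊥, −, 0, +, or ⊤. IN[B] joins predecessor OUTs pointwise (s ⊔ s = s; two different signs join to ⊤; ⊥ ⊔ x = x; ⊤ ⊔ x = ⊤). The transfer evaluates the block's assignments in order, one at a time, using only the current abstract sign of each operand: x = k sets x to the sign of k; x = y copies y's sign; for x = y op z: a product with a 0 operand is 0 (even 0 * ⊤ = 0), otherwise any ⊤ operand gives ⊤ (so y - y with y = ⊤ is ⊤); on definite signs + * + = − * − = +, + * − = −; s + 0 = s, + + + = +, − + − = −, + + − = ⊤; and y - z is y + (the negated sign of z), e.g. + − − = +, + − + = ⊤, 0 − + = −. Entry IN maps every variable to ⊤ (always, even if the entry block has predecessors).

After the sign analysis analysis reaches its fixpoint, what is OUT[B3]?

Fixpoint table:
  B0: | IN=(all ⊤) | OUT=(all ⊤)
  B1: | IN=(all ⊤) | OUT={f:0; rest ⊤}
  B2: | IN=(all ⊤) | OUT={b:0, f:0; rest ⊤}
  B3: | IN={b:0, f:0; rest ⊤} | OUT={b:0; rest ⊤}
  B4: | IN={b:0; rest ⊤} | OUT=(all ⊤)
  B5: | IN=(all ⊤) | OUT=(all ⊤)
  B6: | IN=(all ⊤) | OUT=(all ⊤)
  B7: | IN=(all ⊤) | OUT=(all ⊤)

Merge at B3: IN[B3] = OUT[B2] = {a: ⊤, b: 0, c: ⊤, d: ⊤, e: ⊤, f: 0}
Applying B3's transfer function to that IN value gives OUT[B3] (row B3 above).

Answer: {a: ⊤, b: 0, c: ⊤, d: ⊤, e: ⊤, f: ⊤}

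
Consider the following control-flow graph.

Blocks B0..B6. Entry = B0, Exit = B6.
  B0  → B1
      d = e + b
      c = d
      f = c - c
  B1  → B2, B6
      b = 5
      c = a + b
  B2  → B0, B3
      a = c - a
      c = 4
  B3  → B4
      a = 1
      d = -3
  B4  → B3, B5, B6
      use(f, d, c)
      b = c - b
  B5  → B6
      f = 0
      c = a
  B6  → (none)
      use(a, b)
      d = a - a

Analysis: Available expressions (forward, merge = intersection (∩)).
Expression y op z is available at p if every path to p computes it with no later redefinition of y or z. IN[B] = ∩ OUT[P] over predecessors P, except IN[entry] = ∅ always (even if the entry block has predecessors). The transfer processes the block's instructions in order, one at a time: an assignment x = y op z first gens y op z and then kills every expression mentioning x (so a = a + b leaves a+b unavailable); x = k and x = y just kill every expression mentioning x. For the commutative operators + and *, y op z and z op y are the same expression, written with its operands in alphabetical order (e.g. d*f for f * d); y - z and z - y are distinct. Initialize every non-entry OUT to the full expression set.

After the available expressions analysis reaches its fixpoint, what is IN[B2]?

Answer: {a+b}

Working:
Fixpoint table:
  B0:  IN={}  OUT={b+e, c-c}
  B1:  IN={b+e, c-c}  OUT={a+b}
  B2:  IN={a+b}  OUT={}
  B3:  IN={}  OUT={}
  B4:  IN={}  OUT={}
  B5:  IN={}  OUT={}
  B6:  IN={}  OUT={a-a}

Merge at B2: IN[B2] = OUT[B1] = {a+b}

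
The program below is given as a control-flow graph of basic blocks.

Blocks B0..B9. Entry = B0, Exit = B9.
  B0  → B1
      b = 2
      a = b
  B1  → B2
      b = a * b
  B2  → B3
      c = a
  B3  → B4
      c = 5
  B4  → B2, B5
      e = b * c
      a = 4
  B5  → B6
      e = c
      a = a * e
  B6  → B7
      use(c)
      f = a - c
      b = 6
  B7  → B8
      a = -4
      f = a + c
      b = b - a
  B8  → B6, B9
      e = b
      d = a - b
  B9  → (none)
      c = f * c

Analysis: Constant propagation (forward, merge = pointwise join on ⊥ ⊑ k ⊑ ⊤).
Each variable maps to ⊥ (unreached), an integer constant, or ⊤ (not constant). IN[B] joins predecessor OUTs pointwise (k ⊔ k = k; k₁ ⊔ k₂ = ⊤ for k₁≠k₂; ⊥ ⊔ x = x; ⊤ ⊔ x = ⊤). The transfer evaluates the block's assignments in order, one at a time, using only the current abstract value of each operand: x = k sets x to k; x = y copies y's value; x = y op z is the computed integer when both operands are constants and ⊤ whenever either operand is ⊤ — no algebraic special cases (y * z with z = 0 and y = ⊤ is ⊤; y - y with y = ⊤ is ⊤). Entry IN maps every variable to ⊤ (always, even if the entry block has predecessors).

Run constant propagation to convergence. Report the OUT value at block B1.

Answer: {a: 2, b: 4, c: ⊤, d: ⊤, e: ⊤, f: ⊤}

Working:
Per-block solution:
  B0:  IN=(all ⊤)  OUT={a:2, b:2; rest ⊤}
  B1:  IN={a:2, b:2; rest ⊤}  OUT={a:2, b:4; rest ⊤}
  B2:  IN={b:4; rest ⊤}  OUT={b:4; rest ⊤}
  B3:  IN={b:4; rest ⊤}  OUT={b:4, c:5; rest ⊤}
  B4:  IN={b:4, c:5; rest ⊤}  OUT={a:4, b:4, c:5, e:20; rest ⊤}
  B5:  IN={a:4, b:4, c:5, e:20; rest ⊤}  OUT={a:20, b:4, c:5, e:5; rest ⊤}
  B6:  IN={c:5; rest ⊤}  OUT={b:6, c:5; rest ⊤}
  B7:  IN={b:6, c:5; rest ⊤}  OUT={a:-4, b:10, c:5, f:1; rest ⊤}
  B8:  IN={a:-4, b:10, c:5, f:1; rest ⊤}  OUT={a:-4, b:10, c:5, d:-14, e:10, f:1; rest ⊤}
  B9:  IN={a:-4, b:10, c:5, d:-14, e:10, f:1; rest ⊤}  OUT={a:-4, b:10, c:5, d:-14, e:10, f:1; rest ⊤}

Merge at B1: IN[B1] = OUT[B0] = {a: 2, b: 2, c: ⊤, d: ⊤, e: ⊤, f: ⊤}
Applying B1's transfer function to that IN value gives OUT[B1] (row B1 above).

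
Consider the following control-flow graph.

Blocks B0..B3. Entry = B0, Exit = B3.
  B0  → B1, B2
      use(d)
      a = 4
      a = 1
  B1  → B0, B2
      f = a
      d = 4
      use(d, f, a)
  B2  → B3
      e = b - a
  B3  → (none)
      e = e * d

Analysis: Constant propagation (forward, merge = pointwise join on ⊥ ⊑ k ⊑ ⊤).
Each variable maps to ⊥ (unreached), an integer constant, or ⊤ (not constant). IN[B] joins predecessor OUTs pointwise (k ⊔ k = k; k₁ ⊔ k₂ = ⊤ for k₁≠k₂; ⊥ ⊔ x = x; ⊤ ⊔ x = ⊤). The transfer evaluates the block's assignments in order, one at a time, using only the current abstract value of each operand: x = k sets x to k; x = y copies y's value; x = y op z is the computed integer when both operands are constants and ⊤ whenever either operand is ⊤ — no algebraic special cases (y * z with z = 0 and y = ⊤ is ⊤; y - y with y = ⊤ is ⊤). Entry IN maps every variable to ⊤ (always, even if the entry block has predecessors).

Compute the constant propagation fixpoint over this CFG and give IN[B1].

Per-block solution:
  B0:  IN=(all ⊤)  OUT={a:1; rest ⊤}
  B1:  IN={a:1; rest ⊤}  OUT={a:1, d:4, f:1; rest ⊤}
  B2:  IN={a:1; rest ⊤}  OUT={a:1; rest ⊤}
  B3:  IN={a:1; rest ⊤}  OUT={a:1; rest ⊤}

Merge at B1: IN[B1] = OUT[B0] = {a: 1, b: ⊤, c: ⊤, d: ⊤, e: ⊤, f: ⊤}

Answer: {a: 1, b: ⊤, c: ⊤, d: ⊤, e: ⊤, f: ⊤}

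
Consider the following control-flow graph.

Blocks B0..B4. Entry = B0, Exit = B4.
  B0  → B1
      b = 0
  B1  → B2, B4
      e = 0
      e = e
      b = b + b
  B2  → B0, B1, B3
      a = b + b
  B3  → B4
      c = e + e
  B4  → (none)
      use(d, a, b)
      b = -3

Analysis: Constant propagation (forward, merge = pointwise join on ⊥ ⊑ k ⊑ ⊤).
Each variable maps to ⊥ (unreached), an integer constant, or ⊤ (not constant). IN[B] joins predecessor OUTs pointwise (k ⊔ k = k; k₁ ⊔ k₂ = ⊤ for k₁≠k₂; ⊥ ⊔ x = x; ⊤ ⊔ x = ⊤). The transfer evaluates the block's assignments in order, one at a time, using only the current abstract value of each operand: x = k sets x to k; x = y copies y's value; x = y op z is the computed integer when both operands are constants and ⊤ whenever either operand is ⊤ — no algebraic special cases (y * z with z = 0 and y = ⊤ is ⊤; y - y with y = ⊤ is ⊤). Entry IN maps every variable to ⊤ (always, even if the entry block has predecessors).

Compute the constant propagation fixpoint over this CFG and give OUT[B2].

Answer: {a: 0, b: 0, c: ⊤, d: ⊤, e: 0, f: ⊤}

Derivation:
Per-block solution:
  B0:   IN=(all ⊤)   OUT={b:0; rest ⊤}
  B1:   IN={b:0; rest ⊤}   OUT={b:0, e:0; rest ⊤}
  B2:   IN={b:0, e:0; rest ⊤}   OUT={a:0, b:0, e:0; rest ⊤}
  B3:   IN={a:0, b:0, e:0; rest ⊤}   OUT={a:0, b:0, c:0, e:0; rest ⊤}
  B4:   IN={b:0, e:0; rest ⊤}   OUT={b:-3, e:0; rest ⊤}

Merge at B2: IN[B2] = OUT[B1] = {a: ⊤, b: 0, c: ⊤, d: ⊤, e: 0, f: ⊤}
Applying B2's transfer function to that IN value gives OUT[B2] (row B2 above).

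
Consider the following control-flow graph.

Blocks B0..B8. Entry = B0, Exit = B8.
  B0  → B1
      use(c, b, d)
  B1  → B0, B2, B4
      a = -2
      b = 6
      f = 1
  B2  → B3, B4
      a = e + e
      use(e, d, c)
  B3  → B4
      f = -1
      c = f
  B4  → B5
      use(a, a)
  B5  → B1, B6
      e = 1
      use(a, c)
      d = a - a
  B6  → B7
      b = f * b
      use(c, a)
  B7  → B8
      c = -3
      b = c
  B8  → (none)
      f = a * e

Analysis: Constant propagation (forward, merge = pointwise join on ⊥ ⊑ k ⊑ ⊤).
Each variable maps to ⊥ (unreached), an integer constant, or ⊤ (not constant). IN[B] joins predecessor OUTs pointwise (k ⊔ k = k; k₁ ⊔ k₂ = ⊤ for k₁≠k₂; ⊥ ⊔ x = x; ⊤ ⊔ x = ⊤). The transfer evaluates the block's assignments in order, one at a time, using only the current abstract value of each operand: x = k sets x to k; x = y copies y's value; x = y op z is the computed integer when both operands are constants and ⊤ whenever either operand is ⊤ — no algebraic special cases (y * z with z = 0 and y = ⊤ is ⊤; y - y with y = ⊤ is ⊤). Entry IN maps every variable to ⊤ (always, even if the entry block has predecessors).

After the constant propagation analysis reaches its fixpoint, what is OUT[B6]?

Converged values:
  B0: | IN=(all ⊤) | OUT=(all ⊤)
  B1: | IN=(all ⊤) | OUT={a:-2, b:6, f:1; rest ⊤}
  B2: | IN={a:-2, b:6, f:1; rest ⊤} | OUT={b:6, f:1; rest ⊤}
  B3: | IN={b:6, f:1; rest ⊤} | OUT={b:6, c:-1, f:-1; rest ⊤}
  B4: | IN={b:6; rest ⊤} | OUT={b:6; rest ⊤}
  B5: | IN={b:6; rest ⊤} | OUT={b:6, e:1; rest ⊤}
  B6: | IN={b:6, e:1; rest ⊤} | OUT={e:1; rest ⊤}
  B7: | IN={e:1; rest ⊤} | OUT={b:-3, c:-3, e:1; rest ⊤}
  B8: | IN={b:-3, c:-3, e:1; rest ⊤} | OUT={b:-3, c:-3, e:1; rest ⊤}

Merge at B6: IN[B6] = OUT[B5] = {a: ⊤, b: 6, c: ⊤, d: ⊤, e: 1, f: ⊤}
Applying B6's transfer function to that IN value gives OUT[B6] (row B6 above).

Answer: {a: ⊤, b: ⊤, c: ⊤, d: ⊤, e: 1, f: ⊤}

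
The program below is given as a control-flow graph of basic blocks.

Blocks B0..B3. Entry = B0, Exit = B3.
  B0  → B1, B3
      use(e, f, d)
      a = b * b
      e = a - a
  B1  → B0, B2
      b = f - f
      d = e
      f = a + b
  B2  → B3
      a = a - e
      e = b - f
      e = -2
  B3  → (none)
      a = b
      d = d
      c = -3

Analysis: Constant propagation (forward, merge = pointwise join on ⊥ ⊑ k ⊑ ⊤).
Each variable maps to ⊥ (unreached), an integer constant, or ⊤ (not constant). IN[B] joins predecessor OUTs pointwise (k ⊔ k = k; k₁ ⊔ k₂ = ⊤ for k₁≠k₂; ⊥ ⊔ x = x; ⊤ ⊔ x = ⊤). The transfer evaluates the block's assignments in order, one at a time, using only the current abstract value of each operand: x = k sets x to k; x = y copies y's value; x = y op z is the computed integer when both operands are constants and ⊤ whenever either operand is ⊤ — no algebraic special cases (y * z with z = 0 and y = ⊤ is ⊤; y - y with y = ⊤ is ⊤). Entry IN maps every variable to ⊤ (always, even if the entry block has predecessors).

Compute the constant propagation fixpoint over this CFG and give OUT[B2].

Answer: {a: ⊤, b: ⊤, c: ⊤, d: ⊤, e: -2, f: ⊤}

Trace:
Converged values:
  B0:   IN=(all ⊤)   OUT=(all ⊤)
  B1:   IN=(all ⊤)   OUT=(all ⊤)
  B2:   IN=(all ⊤)   OUT={e:-2; rest ⊤}
  B3:   IN=(all ⊤)   OUT={c:-3; rest ⊤}

Merge at B2: IN[B2] = OUT[B1] = {a: ⊤, b: ⊤, c: ⊤, d: ⊤, e: ⊤, f: ⊤}
Applying B2's transfer function to that IN value gives OUT[B2] (row B2 above).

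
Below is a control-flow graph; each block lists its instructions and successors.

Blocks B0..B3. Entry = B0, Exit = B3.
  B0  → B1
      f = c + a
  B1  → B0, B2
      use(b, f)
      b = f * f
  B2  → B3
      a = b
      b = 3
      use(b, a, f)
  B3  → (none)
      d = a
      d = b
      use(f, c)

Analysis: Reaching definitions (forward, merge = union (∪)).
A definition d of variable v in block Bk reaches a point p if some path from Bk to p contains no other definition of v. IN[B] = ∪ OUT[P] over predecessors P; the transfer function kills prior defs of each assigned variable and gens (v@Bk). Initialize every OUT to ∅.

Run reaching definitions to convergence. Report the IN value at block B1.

Answer: {b@B1, f@B0}

Trace:
Per-block solution:
  B0:   IN={b@B1, f@B0}   OUT={b@B1, f@B0}
  B1:   IN={b@B1, f@B0}   OUT={b@B1, f@B0}
  B2:   IN={b@B1, f@B0}   OUT={a@B2, b@B2, f@B0}
  B3:   IN={a@B2, b@B2, f@B0}   OUT={a@B2, b@B2, d@B3, f@B0}

Merge at B1: IN[B1] = OUT[B0] = {b@B1, f@B0}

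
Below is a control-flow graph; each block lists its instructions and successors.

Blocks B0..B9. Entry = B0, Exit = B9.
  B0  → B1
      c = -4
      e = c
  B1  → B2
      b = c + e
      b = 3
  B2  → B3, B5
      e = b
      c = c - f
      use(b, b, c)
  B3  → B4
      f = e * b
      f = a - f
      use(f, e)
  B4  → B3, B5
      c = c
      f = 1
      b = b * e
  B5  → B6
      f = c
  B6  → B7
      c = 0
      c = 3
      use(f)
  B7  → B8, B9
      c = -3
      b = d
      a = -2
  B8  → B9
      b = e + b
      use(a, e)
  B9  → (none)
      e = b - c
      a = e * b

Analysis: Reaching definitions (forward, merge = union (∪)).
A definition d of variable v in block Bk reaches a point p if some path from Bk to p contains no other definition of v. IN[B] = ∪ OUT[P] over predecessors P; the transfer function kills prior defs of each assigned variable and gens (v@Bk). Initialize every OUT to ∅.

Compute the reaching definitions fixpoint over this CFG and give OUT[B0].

Answer: {c@B0, e@B0}

Derivation:
Fixpoint table:
  B0:   IN={}   OUT={c@B0, e@B0}
  B1:   IN={c@B0, e@B0}   OUT={b@B1, c@B0, e@B0}
  B2:   IN={b@B1, c@B0, e@B0}   OUT={b@B1, c@B2, e@B2}
  B3:   IN={b@B1, b@B4, c@B2, c@B4, e@B2, f@B4}   OUT={b@B1, b@B4, c@B2, c@B4, e@B2, f@B3}
  B4:   IN={b@B1, b@B4, c@B2, c@B4, e@B2, f@B3}   OUT={b@B4, c@B4, e@B2, f@B4}
  B5:   IN={b@B1, b@B4, c@B2, c@B4, e@B2, f@B4}   OUT={b@B1, b@B4, c@B2, c@B4, e@B2, f@B5}
  B6:   IN={b@B1, b@B4, c@B2, c@B4, e@B2, f@B5}   OUT={b@B1, b@B4, c@B6, e@B2, f@B5}
  B7:   IN={b@B1, b@B4, c@B6, e@B2, f@B5}   OUT={a@B7, b@B7, c@B7, e@B2, f@B5}
  B8:   IN={a@B7, b@B7, c@B7, e@B2, f@B5}   OUT={a@B7, b@B8, c@B7, e@B2, f@B5}
  B9:   IN={a@B7, b@B7, b@B8, c@B7, e@B2, f@B5}   OUT={a@B9, b@B7, b@B8, c@B7, e@B9, f@B5}

B0 is the boundary node: IN[B0] = {}
Applying B0's transfer function to that IN value gives OUT[B0] (row B0 above).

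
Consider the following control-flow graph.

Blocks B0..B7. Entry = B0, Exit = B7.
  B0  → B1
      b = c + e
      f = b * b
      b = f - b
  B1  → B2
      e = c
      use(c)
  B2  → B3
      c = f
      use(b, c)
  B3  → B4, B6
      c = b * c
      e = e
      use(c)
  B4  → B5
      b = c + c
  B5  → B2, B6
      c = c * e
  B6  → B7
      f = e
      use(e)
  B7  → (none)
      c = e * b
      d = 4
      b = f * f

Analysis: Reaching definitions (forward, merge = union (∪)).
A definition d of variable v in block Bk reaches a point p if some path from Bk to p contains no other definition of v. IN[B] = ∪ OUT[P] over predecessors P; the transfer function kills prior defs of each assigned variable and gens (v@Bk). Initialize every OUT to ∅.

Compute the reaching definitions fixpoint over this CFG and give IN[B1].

Answer: {b@B0, f@B0}

Trace:
Converged values:
  B0: | IN={} | OUT={b@B0, f@B0}
  B1: | IN={b@B0, f@B0} | OUT={b@B0, e@B1, f@B0}
  B2: | IN={b@B0, b@B4, c@B5, e@B1, e@B3, f@B0} | OUT={b@B0, b@B4, c@B2, e@B1, e@B3, f@B0}
  B3: | IN={b@B0, b@B4, c@B2, e@B1, e@B3, f@B0} | OUT={b@B0, b@B4, c@B3, e@B3, f@B0}
  B4: | IN={b@B0, b@B4, c@B3, e@B3, f@B0} | OUT={b@B4, c@B3, e@B3, f@B0}
  B5: | IN={b@B4, c@B3, e@B3, f@B0} | OUT={b@B4, c@B5, e@B3, f@B0}
  B6: | IN={b@B0, b@B4, c@B3, c@B5, e@B3, f@B0} | OUT={b@B0, b@B4, c@B3, c@B5, e@B3, f@B6}
  B7: | IN={b@B0, b@B4, c@B3, c@B5, e@B3, f@B6} | OUT={b@B7, c@B7, d@B7, e@B3, f@B6}

Merge at B1: IN[B1] = OUT[B0] = {b@B0, f@B0}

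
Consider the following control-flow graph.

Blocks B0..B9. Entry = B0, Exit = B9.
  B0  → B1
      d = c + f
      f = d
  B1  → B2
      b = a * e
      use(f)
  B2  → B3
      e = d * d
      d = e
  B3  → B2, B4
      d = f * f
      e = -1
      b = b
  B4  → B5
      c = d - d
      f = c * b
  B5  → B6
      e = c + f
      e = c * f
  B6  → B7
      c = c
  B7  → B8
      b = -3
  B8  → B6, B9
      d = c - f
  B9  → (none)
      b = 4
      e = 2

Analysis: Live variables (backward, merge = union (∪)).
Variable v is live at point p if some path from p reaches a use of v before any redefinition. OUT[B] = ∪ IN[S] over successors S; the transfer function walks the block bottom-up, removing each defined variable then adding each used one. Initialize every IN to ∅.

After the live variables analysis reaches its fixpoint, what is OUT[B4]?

Fixpoint table:
  B0:   IN={a, c, e, f}   OUT={a, d, e, f}
  B1:   IN={a, d, e, f}   OUT={b, d, f}
  B2:   IN={b, d, f}   OUT={b, f}
  B3:   IN={b, f}   OUT={b, d, f}
  B4:   IN={b, d}   OUT={c, f}
  B5:   IN={c, f}   OUT={c, f}
  B6:   IN={c, f}   OUT={c, f}
  B7:   IN={c, f}   OUT={c, f}
  B8:   IN={c, f}   OUT={c, f}
  B9:   IN={}   OUT={}

Merge at B4: OUT[B4] = IN[B5] = {c, f}

Answer: {c, f}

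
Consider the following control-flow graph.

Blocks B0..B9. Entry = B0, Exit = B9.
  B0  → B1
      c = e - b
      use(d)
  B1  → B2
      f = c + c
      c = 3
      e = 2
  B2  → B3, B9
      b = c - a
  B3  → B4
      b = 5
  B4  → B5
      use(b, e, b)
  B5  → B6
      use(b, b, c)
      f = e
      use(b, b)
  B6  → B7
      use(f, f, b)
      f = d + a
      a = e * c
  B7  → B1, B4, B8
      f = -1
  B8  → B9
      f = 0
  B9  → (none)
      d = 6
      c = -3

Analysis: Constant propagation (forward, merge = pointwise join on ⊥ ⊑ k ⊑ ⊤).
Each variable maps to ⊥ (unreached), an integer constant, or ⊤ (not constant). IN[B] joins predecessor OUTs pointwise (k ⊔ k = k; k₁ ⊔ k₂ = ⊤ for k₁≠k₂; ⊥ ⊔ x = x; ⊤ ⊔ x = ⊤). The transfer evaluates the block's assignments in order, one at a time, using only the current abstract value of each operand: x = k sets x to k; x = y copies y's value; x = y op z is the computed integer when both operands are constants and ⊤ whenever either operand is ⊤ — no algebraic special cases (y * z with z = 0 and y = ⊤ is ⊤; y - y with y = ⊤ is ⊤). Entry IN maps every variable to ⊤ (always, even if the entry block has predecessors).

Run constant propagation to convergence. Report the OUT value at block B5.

Answer: {a: ⊤, b: 5, c: 3, d: ⊤, e: 2, f: 2}

Trace:
Fixpoint table:
  B0:  IN=(all ⊤)  OUT=(all ⊤)
  B1:  IN=(all ⊤)  OUT={c:3, e:2; rest ⊤}
  B2:  IN={c:3, e:2; rest ⊤}  OUT={c:3, e:2; rest ⊤}
  B3:  IN={c:3, e:2; rest ⊤}  OUT={b:5, c:3, e:2; rest ⊤}
  B4:  IN={b:5, c:3, e:2; rest ⊤}  OUT={b:5, c:3, e:2; rest ⊤}
  B5:  IN={b:5, c:3, e:2; rest ⊤}  OUT={b:5, c:3, e:2, f:2; rest ⊤}
  B6:  IN={b:5, c:3, e:2, f:2; rest ⊤}  OUT={a:6, b:5, c:3, e:2; rest ⊤}
  B7:  IN={a:6, b:5, c:3, e:2; rest ⊤}  OUT={a:6, b:5, c:3, e:2, f:-1; rest ⊤}
  B8:  IN={a:6, b:5, c:3, e:2, f:-1; rest ⊤}  OUT={a:6, b:5, c:3, e:2, f:0; rest ⊤}
  B9:  IN={c:3, e:2; rest ⊤}  OUT={c:-3, d:6, e:2; rest ⊤}

Merge at B5: IN[B5] = OUT[B4] = {a: ⊤, b: 5, c: 3, d: ⊤, e: 2, f: ⊤}
Applying B5's transfer function to that IN value gives OUT[B5] (row B5 above).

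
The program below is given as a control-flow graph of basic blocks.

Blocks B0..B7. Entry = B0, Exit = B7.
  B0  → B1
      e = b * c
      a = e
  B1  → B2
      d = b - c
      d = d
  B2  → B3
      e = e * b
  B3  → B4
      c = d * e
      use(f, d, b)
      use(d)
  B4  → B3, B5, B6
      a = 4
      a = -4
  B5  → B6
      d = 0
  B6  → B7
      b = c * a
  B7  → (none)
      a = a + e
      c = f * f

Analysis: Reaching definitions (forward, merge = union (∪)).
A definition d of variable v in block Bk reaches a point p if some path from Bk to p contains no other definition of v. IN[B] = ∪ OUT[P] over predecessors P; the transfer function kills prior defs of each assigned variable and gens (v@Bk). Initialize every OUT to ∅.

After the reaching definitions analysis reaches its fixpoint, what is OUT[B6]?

Fixpoint table:
  B0: | IN={} | OUT={a@B0, e@B0}
  B1: | IN={a@B0, e@B0} | OUT={a@B0, d@B1, e@B0}
  B2: | IN={a@B0, d@B1, e@B0} | OUT={a@B0, d@B1, e@B2}
  B3: | IN={a@B0, a@B4, c@B3, d@B1, e@B2} | OUT={a@B0, a@B4, c@B3, d@B1, e@B2}
  B4: | IN={a@B0, a@B4, c@B3, d@B1, e@B2} | OUT={a@B4, c@B3, d@B1, e@B2}
  B5: | IN={a@B4, c@B3, d@B1, e@B2} | OUT={a@B4, c@B3, d@B5, e@B2}
  B6: | IN={a@B4, c@B3, d@B1, d@B5, e@B2} | OUT={a@B4, b@B6, c@B3, d@B1, d@B5, e@B2}
  B7: | IN={a@B4, b@B6, c@B3, d@B1, d@B5, e@B2} | OUT={a@B7, b@B6, c@B7, d@B1, d@B5, e@B2}

Merge at B6: IN[B6] = OUT[B4] ⊔ OUT[B5] = {a@B4, c@B3, d@B1, d@B5, e@B2}
Applying B6's transfer function to that IN value gives OUT[B6] (row B6 above).

Answer: {a@B4, b@B6, c@B3, d@B1, d@B5, e@B2}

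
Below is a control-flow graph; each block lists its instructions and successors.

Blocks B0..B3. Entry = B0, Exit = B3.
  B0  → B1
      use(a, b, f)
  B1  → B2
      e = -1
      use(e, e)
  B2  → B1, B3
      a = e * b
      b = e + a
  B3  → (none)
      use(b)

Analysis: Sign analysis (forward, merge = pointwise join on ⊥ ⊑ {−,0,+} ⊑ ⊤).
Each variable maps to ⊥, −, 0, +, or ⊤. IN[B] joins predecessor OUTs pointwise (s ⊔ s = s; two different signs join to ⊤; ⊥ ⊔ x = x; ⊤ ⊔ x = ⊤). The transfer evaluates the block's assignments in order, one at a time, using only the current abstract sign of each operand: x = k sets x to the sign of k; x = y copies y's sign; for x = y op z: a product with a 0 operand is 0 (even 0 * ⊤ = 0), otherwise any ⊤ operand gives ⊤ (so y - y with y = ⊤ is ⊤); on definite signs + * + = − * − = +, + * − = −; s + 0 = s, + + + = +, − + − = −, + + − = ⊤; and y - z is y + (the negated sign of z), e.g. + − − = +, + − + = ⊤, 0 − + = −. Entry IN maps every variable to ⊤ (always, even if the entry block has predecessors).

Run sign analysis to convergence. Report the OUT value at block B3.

Answer: {a: ⊤, b: ⊤, c: ⊤, d: ⊤, e: -, f: ⊤}

Working:
Fixpoint table:
  B0: | IN=(all ⊤) | OUT=(all ⊤)
  B1: | IN=(all ⊤) | OUT={e:-; rest ⊤}
  B2: | IN={e:-; rest ⊤} | OUT={e:-; rest ⊤}
  B3: | IN={e:-; rest ⊤} | OUT={e:-; rest ⊤}

Merge at B3: IN[B3] = OUT[B2] = {a: ⊤, b: ⊤, c: ⊤, d: ⊤, e: -, f: ⊤}
Applying B3's transfer function to that IN value gives OUT[B3] (row B3 above).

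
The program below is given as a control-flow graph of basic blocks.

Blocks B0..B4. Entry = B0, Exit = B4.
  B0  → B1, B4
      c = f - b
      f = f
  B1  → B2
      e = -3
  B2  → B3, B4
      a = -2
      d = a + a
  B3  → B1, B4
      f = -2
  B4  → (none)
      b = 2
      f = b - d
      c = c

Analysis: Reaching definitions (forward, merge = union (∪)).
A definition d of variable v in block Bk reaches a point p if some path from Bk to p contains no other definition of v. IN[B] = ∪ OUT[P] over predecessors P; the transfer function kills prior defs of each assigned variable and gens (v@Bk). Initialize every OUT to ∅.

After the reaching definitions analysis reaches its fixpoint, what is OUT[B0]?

Converged values:
  B0: | IN={} | OUT={c@B0, f@B0}
  B1: | IN={a@B2, c@B0, d@B2, e@B1, f@B0, f@B3} | OUT={a@B2, c@B0, d@B2, e@B1, f@B0, f@B3}
  B2: | IN={a@B2, c@B0, d@B2, e@B1, f@B0, f@B3} | OUT={a@B2, c@B0, d@B2, e@B1, f@B0, f@B3}
  B3: | IN={a@B2, c@B0, d@B2, e@B1, f@B0, f@B3} | OUT={a@B2, c@B0, d@B2, e@B1, f@B3}
  B4: | IN={a@B2, c@B0, d@B2, e@B1, f@B0, f@B3} | OUT={a@B2, b@B4, c@B4, d@B2, e@B1, f@B4}

B0 is the boundary node: IN[B0] = {}
Applying B0's transfer function to that IN value gives OUT[B0] (row B0 above).

Answer: {c@B0, f@B0}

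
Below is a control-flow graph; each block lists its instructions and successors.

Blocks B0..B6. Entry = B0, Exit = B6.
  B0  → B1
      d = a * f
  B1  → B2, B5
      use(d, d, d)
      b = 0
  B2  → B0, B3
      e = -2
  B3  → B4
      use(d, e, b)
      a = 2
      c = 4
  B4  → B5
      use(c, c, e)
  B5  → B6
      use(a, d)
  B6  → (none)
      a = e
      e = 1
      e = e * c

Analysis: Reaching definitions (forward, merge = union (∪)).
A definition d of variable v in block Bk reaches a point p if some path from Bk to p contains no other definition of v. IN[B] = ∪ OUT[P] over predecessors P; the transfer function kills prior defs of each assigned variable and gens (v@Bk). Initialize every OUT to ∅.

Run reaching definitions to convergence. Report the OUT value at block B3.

Fixpoint table:
  B0: | IN={b@B1, d@B0, e@B2} | OUT={b@B1, d@B0, e@B2}
  B1: | IN={b@B1, d@B0, e@B2} | OUT={b@B1, d@B0, e@B2}
  B2: | IN={b@B1, d@B0, e@B2} | OUT={b@B1, d@B0, e@B2}
  B3: | IN={b@B1, d@B0, e@B2} | OUT={a@B3, b@B1, c@B3, d@B0, e@B2}
  B4: | IN={a@B3, b@B1, c@B3, d@B0, e@B2} | OUT={a@B3, b@B1, c@B3, d@B0, e@B2}
  B5: | IN={a@B3, b@B1, c@B3, d@B0, e@B2} | OUT={a@B3, b@B1, c@B3, d@B0, e@B2}
  B6: | IN={a@B3, b@B1, c@B3, d@B0, e@B2} | OUT={a@B6, b@B1, c@B3, d@B0, e@B6}

Merge at B3: IN[B3] = OUT[B2] = {b@B1, d@B0, e@B2}
Applying B3's transfer function to that IN value gives OUT[B3] (row B3 above).

Answer: {a@B3, b@B1, c@B3, d@B0, e@B2}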